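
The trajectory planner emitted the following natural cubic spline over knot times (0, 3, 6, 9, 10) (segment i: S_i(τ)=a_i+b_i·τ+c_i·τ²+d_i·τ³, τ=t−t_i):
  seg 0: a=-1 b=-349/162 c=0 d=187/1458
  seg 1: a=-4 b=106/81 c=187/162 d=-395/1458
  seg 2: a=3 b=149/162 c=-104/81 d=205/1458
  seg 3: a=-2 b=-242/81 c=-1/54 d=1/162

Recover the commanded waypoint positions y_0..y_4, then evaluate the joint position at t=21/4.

y_0=-1 y_1=-4 y_2=3 y_3=-2 y_4=-5
S(21/4) = 1961/1152

y_0 = S_0(0) = a_0 = -1
y_1 = S_1(0) = a_1 = -4
y_2 = S_2(0) = a_2 = 3
y_3 = S_3(0) = a_3 = -2
y_4 = S_3(1) = -5
t_q=21/4 is in segment 1 (τ=9/4); S_1(τ)=1961/1152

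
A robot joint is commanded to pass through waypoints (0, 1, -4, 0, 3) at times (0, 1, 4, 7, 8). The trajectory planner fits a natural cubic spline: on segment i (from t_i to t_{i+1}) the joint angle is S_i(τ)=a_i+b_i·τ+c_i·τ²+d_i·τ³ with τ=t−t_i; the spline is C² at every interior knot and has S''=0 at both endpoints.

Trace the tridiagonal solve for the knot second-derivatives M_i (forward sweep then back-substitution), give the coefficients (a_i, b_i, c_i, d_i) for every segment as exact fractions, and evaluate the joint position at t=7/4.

Δ: Δ0=1, Δ1=-5/3, Δ2=4/3, Δ3=3
row 1: diag=8, rhs=-16; c'=3/8, d'=-2
row 2: denom=12−3·3/8=87/8; d'=(18−3·-2)/(87/8)=64/29
row 3: denom=8−3·8/29=208/29; d'=(10−3·64/29)/(208/29)=49/104
back: M3=49/104
back: M2=64/29−8/29·49/104=27/13
back: M1=-2−3/8·27/13=-289/104
M: M0=0, M1=-289/104, M2=27/13, M3=49/104, M4=0
seg 0: a=0, c=M0/2=0, d=(M1−M0)/(6·1)=-289/624, b=Δ0−h0·(2M0+M1)/6=913/624
seg 1: a=1, c=M1/2=-289/208, d=(M2−M1)/(6·3)=505/1872, b=Δ1−h1·(2M1+M2)/6=23/312
seg 2: a=-4, c=M2/2=27/26, d=(M3−M2)/(6·3)=-167/1872, b=Δ2−h2·(2M2+M3)/6=-47/48
seg 3: a=0, c=M3/2=49/208, d=(M4−M3)/(6·1)=-49/624, b=Δ3−h3·(2M3+M4)/6=887/312
t_q=7/4 → seg 1, τ=3/4; S=1+23/312·τ+-289/208·τ²+505/1872·τ³=5159/13312

  seg 0: a=0 b=913/624 c=0 d=-289/624
  seg 1: a=1 b=23/312 c=-289/208 d=505/1872
  seg 2: a=-4 b=-47/48 c=27/26 d=-167/1872
  seg 3: a=0 b=887/312 c=49/208 d=-49/624
S(7/4) = 5159/13312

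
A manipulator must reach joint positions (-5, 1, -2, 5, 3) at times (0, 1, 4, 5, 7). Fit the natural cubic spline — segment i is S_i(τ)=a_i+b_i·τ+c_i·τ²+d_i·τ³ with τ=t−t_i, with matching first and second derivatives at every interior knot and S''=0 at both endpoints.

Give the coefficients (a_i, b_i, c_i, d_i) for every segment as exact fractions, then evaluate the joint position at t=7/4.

Δ: Δ0=6, Δ1=-1, Δ2=7, Δ3=-1
row 1: diag=8, rhs=-42; c'=3/8, d'=-21/4
row 2: denom=8−3·3/8=55/8; d'=(48−3·-21/4)/(55/8)=102/11
row 3: denom=6−1·8/55=322/55; d'=(-48−1·102/11)/(322/55)=-225/23
back: M3=-225/23
back: M2=102/11−8/55·-225/23=246/23
back: M1=-21/4−3/8·246/23=-213/23
M: M0=0, M1=-213/23, M2=246/23, M3=-225/23, M4=0
seg 0: a=-5, c=M0/2=0, d=(M1−M0)/(6·1)=-71/46, b=Δ0−h0·(2M0+M1)/6=347/46
seg 1: a=1, c=M1/2=-213/46, d=(M2−M1)/(6·3)=51/46, b=Δ1−h1·(2M1+M2)/6=67/23
seg 2: a=-2, c=M2/2=123/23, d=(M3−M2)/(6·1)=-157/46, b=Δ2−h2·(2M2+M3)/6=233/46
seg 3: a=5, c=M3/2=-225/46, d=(M4−M3)/(6·2)=75/92, b=Δ3−h3·(2M3+M4)/6=127/23
t_q=7/4 → seg 1, τ=3/4; S=1+67/23·τ+-213/46·τ²+51/46·τ³=3085/2944

  seg 0: a=-5 b=347/46 c=0 d=-71/46
  seg 1: a=1 b=67/23 c=-213/46 d=51/46
  seg 2: a=-2 b=233/46 c=123/23 d=-157/46
  seg 3: a=5 b=127/23 c=-225/46 d=75/92
S(7/4) = 3085/2944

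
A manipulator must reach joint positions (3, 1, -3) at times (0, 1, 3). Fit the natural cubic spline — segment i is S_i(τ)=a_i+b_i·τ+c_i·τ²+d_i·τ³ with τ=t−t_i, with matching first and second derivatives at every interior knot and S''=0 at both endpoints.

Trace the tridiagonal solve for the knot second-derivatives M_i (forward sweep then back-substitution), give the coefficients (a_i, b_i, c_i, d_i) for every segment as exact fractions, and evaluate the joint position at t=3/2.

  seg 0: a=3 b=-2 c=0 d=0
  seg 1: a=1 b=-2 c=0 d=0
S(3/2) = 0

Δ: Δ0=-2, Δ1=-2
row 1: diag=6, rhs=0; c'=1/3, d'=0
back: M1=0
M: M0=0, M1=0, M2=0
seg 0: a=3, c=M0/2=0, d=(M1−M0)/(6·1)=0, b=Δ0−h0·(2M0+M1)/6=-2
seg 1: a=1, c=M1/2=0, d=(M2−M1)/(6·2)=0, b=Δ1−h1·(2M1+M2)/6=-2
t_q=3/2 → seg 1, τ=1/2; S=1+-2·τ+0·τ²+0·τ³=0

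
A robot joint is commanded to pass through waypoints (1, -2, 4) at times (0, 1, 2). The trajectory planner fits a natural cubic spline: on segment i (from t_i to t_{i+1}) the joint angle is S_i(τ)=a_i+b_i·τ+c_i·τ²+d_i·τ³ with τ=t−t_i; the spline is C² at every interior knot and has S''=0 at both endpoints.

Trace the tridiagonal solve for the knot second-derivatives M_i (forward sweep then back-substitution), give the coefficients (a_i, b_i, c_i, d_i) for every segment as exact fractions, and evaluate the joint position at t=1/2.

Δ: Δ0=-3, Δ1=6
row 1: diag=4, rhs=54; c'=1/4, d'=27/2
back: M1=27/2
M: M0=0, M1=27/2, M2=0
seg 0: a=1, c=M0/2=0, d=(M1−M0)/(6·1)=9/4, b=Δ0−h0·(2M0+M1)/6=-21/4
seg 1: a=-2, c=M1/2=27/4, d=(M2−M1)/(6·1)=-9/4, b=Δ1−h1·(2M1+M2)/6=3/2
t_q=1/2 → seg 0, τ=1/2; S=1+-21/4·τ+0·τ²+9/4·τ³=-43/32

  seg 0: a=1 b=-21/4 c=0 d=9/4
  seg 1: a=-2 b=3/2 c=27/4 d=-9/4
S(1/2) = -43/32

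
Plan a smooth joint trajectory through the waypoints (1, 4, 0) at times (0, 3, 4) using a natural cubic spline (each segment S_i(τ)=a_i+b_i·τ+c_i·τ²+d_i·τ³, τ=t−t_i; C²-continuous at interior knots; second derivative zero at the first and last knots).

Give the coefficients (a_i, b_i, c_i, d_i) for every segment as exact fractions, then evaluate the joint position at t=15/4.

Δ: Δ0=1, Δ1=-4
row 1: diag=8, rhs=-30; c'=1/8, d'=-15/4
back: M1=-15/4
M: M0=0, M1=-15/4, M2=0
seg 0: a=1, c=M0/2=0, d=(M1−M0)/(6·3)=-5/24, b=Δ0−h0·(2M0+M1)/6=23/8
seg 1: a=4, c=M1/2=-15/8, d=(M2−M1)/(6·1)=5/8, b=Δ1−h1·(2M1+M2)/6=-11/4
t_q=15/4 → seg 1, τ=3/4; S=4+-11/4·τ+-15/8·τ²+5/8·τ³=587/512

  seg 0: a=1 b=23/8 c=0 d=-5/24
  seg 1: a=4 b=-11/4 c=-15/8 d=5/8
S(15/4) = 587/512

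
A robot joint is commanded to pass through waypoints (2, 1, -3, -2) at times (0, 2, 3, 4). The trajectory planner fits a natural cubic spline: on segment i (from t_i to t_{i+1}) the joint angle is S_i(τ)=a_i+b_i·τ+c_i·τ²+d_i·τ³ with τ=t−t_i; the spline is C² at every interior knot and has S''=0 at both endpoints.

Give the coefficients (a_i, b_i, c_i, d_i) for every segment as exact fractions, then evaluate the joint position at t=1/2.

  seg 0: a=2 b=53/46 c=0 d=-19/46
  seg 1: a=1 b=-175/46 c=-57/23 d=105/46
  seg 2: a=-3 b=-44/23 c=201/46 d=-67/46
S(1/2) = 929/368

Δ: Δ0=-1/2, Δ1=-4, Δ2=1
row 1: diag=6, rhs=-21; c'=1/6, d'=-7/2
row 2: denom=4−1·1/6=23/6; d'=(30−1·-7/2)/(23/6)=201/23
back: M2=201/23
back: M1=-7/2−1/6·201/23=-114/23
M: M0=0, M1=-114/23, M2=201/23, M3=0
seg 0: a=2, c=M0/2=0, d=(M1−M0)/(6·2)=-19/46, b=Δ0−h0·(2M0+M1)/6=53/46
seg 1: a=1, c=M1/2=-57/23, d=(M2−M1)/(6·1)=105/46, b=Δ1−h1·(2M1+M2)/6=-175/46
seg 2: a=-3, c=M2/2=201/46, d=(M3−M2)/(6·1)=-67/46, b=Δ2−h2·(2M2+M3)/6=-44/23
t_q=1/2 → seg 0, τ=1/2; S=2+53/46·τ+0·τ²+-19/46·τ³=929/368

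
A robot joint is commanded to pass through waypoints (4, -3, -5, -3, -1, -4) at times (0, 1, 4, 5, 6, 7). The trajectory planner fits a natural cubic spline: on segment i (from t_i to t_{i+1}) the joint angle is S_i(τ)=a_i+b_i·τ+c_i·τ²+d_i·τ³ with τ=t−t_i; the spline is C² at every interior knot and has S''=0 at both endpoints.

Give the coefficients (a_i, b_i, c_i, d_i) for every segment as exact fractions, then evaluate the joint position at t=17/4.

  seg 0: a=4 b=-18542/2379 c=0 d=1889/2379
  seg 1: a=-3 b=-12875/2379 c=1889/793 d=-1904/7137
  seg 2: a=-5 b=307/183 c=-15/793 d=812/2379
  seg 3: a=-3 b=6337/2379 c=797/793 d=-3970/2379
  seg 4: a=-1 b=-791/2379 c=-3173/793 d=3173/2379
S(17/4) = -29033/6344

Δ: Δ0=-7, Δ1=-2/3, Δ2=2, Δ3=2, Δ4=-3
row 1: diag=8, rhs=38; c'=3/8, d'=19/4
row 2: denom=8−3·3/8=55/8; d'=(16−3·19/4)/(55/8)=14/55
row 3: denom=4−1·8/55=212/55; d'=(0−1·14/55)/(212/55)=-7/106
row 4: denom=4−1·55/212=793/212; d'=(-30−1·-7/106)/(793/212)=-6346/793
back: M4=-6346/793
back: M3=-7/106−55/212·-6346/793=1594/793
back: M2=14/55−8/55·1594/793=-30/793
back: M1=19/4−3/8·-30/793=3778/793
M: M0=0, M1=3778/793, M2=-30/793, M3=1594/793, M4=-6346/793, M5=0
seg 0: a=4, c=M0/2=0, d=(M1−M0)/(6·1)=1889/2379, b=Δ0−h0·(2M0+M1)/6=-18542/2379
seg 1: a=-3, c=M1/2=1889/793, d=(M2−M1)/(6·3)=-1904/7137, b=Δ1−h1·(2M1+M2)/6=-12875/2379
seg 2: a=-5, c=M2/2=-15/793, d=(M3−M2)/(6·1)=812/2379, b=Δ2−h2·(2M2+M3)/6=307/183
seg 3: a=-3, c=M3/2=797/793, d=(M4−M3)/(6·1)=-3970/2379, b=Δ3−h3·(2M3+M4)/6=6337/2379
seg 4: a=-1, c=M4/2=-3173/793, d=(M5−M4)/(6·1)=3173/2379, b=Δ4−h4·(2M4+M5)/6=-791/2379
t_q=17/4 → seg 2, τ=1/4; S=-5+307/183·τ+-15/793·τ²+812/2379·τ³=-29033/6344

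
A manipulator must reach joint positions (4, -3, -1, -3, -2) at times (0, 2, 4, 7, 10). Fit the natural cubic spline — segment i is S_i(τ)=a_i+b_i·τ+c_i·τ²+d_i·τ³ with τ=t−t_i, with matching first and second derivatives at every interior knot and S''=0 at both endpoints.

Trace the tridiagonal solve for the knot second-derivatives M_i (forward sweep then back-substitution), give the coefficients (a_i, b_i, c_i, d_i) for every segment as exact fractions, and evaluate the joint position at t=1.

Δ: Δ0=-7/2, Δ1=1, Δ2=-2/3, Δ3=1/3
row 1: diag=8, rhs=27; c'=1/4, d'=27/8
row 2: denom=10−2·1/4=19/2; d'=(-10−2·27/8)/(19/2)=-67/38
row 3: denom=12−3·6/19=210/19; d'=(6−3·-67/38)/(210/19)=143/140
back: M3=143/140
back: M2=-67/38−6/19·143/140=-73/35
back: M1=27/8−1/4·-73/35=1091/280
M: M0=0, M1=1091/280, M2=-73/35, M3=143/140, M4=0
seg 0: a=4, c=M0/2=0, d=(M1−M0)/(6·2)=1091/3360, b=Δ0−h0·(2M0+M1)/6=-4031/840
seg 1: a=-3, c=M1/2=1091/560, d=(M2−M1)/(6·2)=-335/672, b=Δ1−h1·(2M1+M2)/6=-379/420
seg 2: a=-1, c=M2/2=-73/70, d=(M3−M2)/(6·3)=29/168, b=Δ2−h2·(2M2+M3)/6=109/120
seg 3: a=-3, c=M3/2=143/280, d=(M4−M3)/(6·3)=-143/2520, b=Δ3−h3·(2M3+M4)/6=-289/420
t_q=1 → seg 0, τ=1; S=4+-4031/840·τ+0·τ²+1091/3360·τ³=-531/1120

  seg 0: a=4 b=-4031/840 c=0 d=1091/3360
  seg 1: a=-3 b=-379/420 c=1091/560 d=-335/672
  seg 2: a=-1 b=109/120 c=-73/70 d=29/168
  seg 3: a=-3 b=-289/420 c=143/280 d=-143/2520
S(1) = -531/1120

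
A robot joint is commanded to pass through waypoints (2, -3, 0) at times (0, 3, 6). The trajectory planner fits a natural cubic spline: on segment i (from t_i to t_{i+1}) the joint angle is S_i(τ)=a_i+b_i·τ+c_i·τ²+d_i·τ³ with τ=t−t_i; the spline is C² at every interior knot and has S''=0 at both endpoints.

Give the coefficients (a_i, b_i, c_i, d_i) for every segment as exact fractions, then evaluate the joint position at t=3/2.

Δ: Δ0=-5/3, Δ1=1
row 1: diag=12, rhs=16; c'=1/4, d'=4/3
back: M1=4/3
M: M0=0, M1=4/3, M2=0
seg 0: a=2, c=M0/2=0, d=(M1−M0)/(6·3)=2/27, b=Δ0−h0·(2M0+M1)/6=-7/3
seg 1: a=-3, c=M1/2=2/3, d=(M2−M1)/(6·3)=-2/27, b=Δ1−h1·(2M1+M2)/6=-1/3
t_q=3/2 → seg 0, τ=3/2; S=2+-7/3·τ+0·τ²+2/27·τ³=-5/4

  seg 0: a=2 b=-7/3 c=0 d=2/27
  seg 1: a=-3 b=-1/3 c=2/3 d=-2/27
S(3/2) = -5/4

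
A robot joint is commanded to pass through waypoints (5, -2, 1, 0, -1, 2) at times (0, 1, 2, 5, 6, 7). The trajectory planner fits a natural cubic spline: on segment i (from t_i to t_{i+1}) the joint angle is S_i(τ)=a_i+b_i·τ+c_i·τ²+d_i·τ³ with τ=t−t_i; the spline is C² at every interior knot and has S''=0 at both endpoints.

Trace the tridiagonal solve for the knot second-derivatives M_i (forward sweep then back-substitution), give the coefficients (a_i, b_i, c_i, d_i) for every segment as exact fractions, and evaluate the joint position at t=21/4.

Δ: Δ0=-7, Δ1=3, Δ2=-1/3, Δ3=-1, Δ4=3
row 1: diag=4, rhs=60; c'=1/4, d'=15
row 2: denom=8−1·1/4=31/4; d'=(-20−1·15)/(31/4)=-140/31
row 3: denom=8−3·12/31=212/31; d'=(-4−3·-140/31)/(212/31)=74/53
row 4: denom=4−1·31/212=817/212; d'=(24−1·74/53)/(817/212)=4792/817
back: M4=4792/817
back: M3=74/53−31/212·4792/817=440/817
back: M2=-140/31−12/31·440/817=-3860/817
back: M1=15−1/4·-3860/817=13220/817
M: M0=0, M1=13220/817, M2=-3860/817, M3=440/817, M4=4792/817, M5=0
seg 0: a=5, c=M0/2=0, d=(M1−M0)/(6·1)=6610/2451, b=Δ0−h0·(2M0+M1)/6=-23767/2451
seg 1: a=-2, c=M1/2=6610/817, d=(M2−M1)/(6·1)=-8540/2451, b=Δ1−h1·(2M1+M2)/6=-3937/2451
seg 2: a=1, c=M2/2=-1930/817, d=(M3−M2)/(6·3)=50/171, b=Δ2−h2·(2M2+M3)/6=10103/2451
seg 3: a=0, c=M3/2=220/817, d=(M4−M3)/(6·1)=2176/2451, b=Δ3−h3·(2M3+M4)/6=-5287/2451
seg 4: a=-1, c=M4/2=2396/817, d=(M5−M4)/(6·1)=-2396/2451, b=Δ4−h4·(2M4+M5)/6=2561/2451
t_q=21/4 → seg 3, τ=1/4; S=0+-5287/2451·τ+220/817·τ²+2176/2451·τ³=-831/1634

  seg 0: a=5 b=-23767/2451 c=0 d=6610/2451
  seg 1: a=-2 b=-3937/2451 c=6610/817 d=-8540/2451
  seg 2: a=1 b=10103/2451 c=-1930/817 d=50/171
  seg 3: a=0 b=-5287/2451 c=220/817 d=2176/2451
  seg 4: a=-1 b=2561/2451 c=2396/817 d=-2396/2451
S(21/4) = -831/1634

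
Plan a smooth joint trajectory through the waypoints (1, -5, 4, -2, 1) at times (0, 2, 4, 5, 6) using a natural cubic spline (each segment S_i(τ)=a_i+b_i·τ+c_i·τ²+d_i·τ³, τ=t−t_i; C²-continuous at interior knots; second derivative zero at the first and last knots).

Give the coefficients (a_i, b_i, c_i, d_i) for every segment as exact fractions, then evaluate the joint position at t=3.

Δ: Δ0=-3, Δ1=9/2, Δ2=-6, Δ3=3
row 1: diag=8, rhs=45; c'=1/4, d'=45/8
row 2: denom=6−2·1/4=11/2; d'=(-63−2·45/8)/(11/2)=-27/2
row 3: denom=4−1·2/11=42/11; d'=(54−1·-27/2)/(42/11)=495/28
back: M3=495/28
back: M2=-27/2−2/11·495/28=-117/7
back: M1=45/8−1/4·-117/7=549/56
M: M0=0, M1=549/56, M2=-117/7, M3=495/28, M4=0
seg 0: a=1, c=M0/2=0, d=(M1−M0)/(6·2)=183/224, b=Δ0−h0·(2M0+M1)/6=-351/56
seg 1: a=-5, c=M1/2=549/112, d=(M2−M1)/(6·2)=-495/224, b=Δ1−h1·(2M1+M2)/6=99/28
seg 2: a=4, c=M2/2=-117/14, d=(M3−M2)/(6·1)=321/56, b=Δ2−h2·(2M2+M3)/6=-27/8
seg 3: a=-2, c=M3/2=495/56, d=(M4−M3)/(6·1)=-165/56, b=Δ3−h3·(2M3+M4)/6=-81/28
t_q=3 → seg 1, τ=1; S=-5+99/28·τ+549/112·τ²+-495/224·τ³=275/224

  seg 0: a=1 b=-351/56 c=0 d=183/224
  seg 1: a=-5 b=99/28 c=549/112 d=-495/224
  seg 2: a=4 b=-27/8 c=-117/14 d=321/56
  seg 3: a=-2 b=-81/28 c=495/56 d=-165/56
S(3) = 275/224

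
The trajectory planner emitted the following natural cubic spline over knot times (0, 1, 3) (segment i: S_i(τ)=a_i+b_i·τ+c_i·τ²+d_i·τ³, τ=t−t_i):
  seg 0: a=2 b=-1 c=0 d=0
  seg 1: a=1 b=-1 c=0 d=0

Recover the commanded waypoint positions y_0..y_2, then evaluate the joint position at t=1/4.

y_0 = S_0(0) = a_0 = 2
y_1 = S_1(0) = a_1 = 1
y_2 = S_1(2) = -1
t_q=1/4 is in segment 0 (τ=1/4); S_0(τ)=7/4

y_0=2 y_1=1 y_2=-1
S(1/4) = 7/4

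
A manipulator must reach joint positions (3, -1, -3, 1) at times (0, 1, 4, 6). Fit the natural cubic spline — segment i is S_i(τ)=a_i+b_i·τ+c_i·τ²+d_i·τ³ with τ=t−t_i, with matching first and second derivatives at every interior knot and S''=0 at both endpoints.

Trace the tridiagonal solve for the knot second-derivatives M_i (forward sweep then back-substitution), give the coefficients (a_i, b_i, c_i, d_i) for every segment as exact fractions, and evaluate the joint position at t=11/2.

  seg 0: a=3 b=-928/213 c=0 d=76/213
  seg 1: a=-1 b=-700/213 c=76/71 d=-14/213
  seg 2: a=-3 b=290/213 c=34/71 d=-17/213
S(11/2) = -85/568

Δ: Δ0=-4, Δ1=-2/3, Δ2=2
row 1: diag=8, rhs=20; c'=3/8, d'=5/2
row 2: denom=10−3·3/8=71/8; d'=(16−3·5/2)/(71/8)=68/71
back: M2=68/71
back: M1=5/2−3/8·68/71=152/71
M: M0=0, M1=152/71, M2=68/71, M3=0
seg 0: a=3, c=M0/2=0, d=(M1−M0)/(6·1)=76/213, b=Δ0−h0·(2M0+M1)/6=-928/213
seg 1: a=-1, c=M1/2=76/71, d=(M2−M1)/(6·3)=-14/213, b=Δ1−h1·(2M1+M2)/6=-700/213
seg 2: a=-3, c=M2/2=34/71, d=(M3−M2)/(6·2)=-17/213, b=Δ2−h2·(2M2+M3)/6=290/213
t_q=11/2 → seg 2, τ=3/2; S=-3+290/213·τ+34/71·τ²+-17/213·τ³=-85/568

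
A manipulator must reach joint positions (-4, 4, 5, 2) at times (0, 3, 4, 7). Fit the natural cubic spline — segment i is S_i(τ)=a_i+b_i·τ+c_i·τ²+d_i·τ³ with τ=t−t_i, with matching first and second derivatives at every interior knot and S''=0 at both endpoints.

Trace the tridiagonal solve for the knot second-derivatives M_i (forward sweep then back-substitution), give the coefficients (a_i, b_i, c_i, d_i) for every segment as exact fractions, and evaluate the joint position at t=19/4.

Δ: Δ0=8/3, Δ1=1, Δ2=-1
row 1: diag=8, rhs=-10; c'=1/8, d'=-5/4
row 2: denom=8−1·1/8=63/8; d'=(-12−1·-5/4)/(63/8)=-86/63
back: M2=-86/63
back: M1=-5/4−1/8·-86/63=-68/63
M: M0=0, M1=-68/63, M2=-86/63, M3=0
seg 0: a=-4, c=M0/2=0, d=(M1−M0)/(6·3)=-34/567, b=Δ0−h0·(2M0+M1)/6=202/63
seg 1: a=4, c=M1/2=-34/63, d=(M2−M1)/(6·1)=-1/21, b=Δ1−h1·(2M1+M2)/6=100/63
seg 2: a=5, c=M2/2=-43/63, d=(M3−M2)/(6·3)=43/567, b=Δ2−h2·(2M2+M3)/6=23/63
t_q=19/4 → seg 2, τ=3/4; S=5+23/63·τ+-43/63·τ²+43/567·τ³=315/64

  seg 0: a=-4 b=202/63 c=0 d=-34/567
  seg 1: a=4 b=100/63 c=-34/63 d=-1/21
  seg 2: a=5 b=23/63 c=-43/63 d=43/567
S(19/4) = 315/64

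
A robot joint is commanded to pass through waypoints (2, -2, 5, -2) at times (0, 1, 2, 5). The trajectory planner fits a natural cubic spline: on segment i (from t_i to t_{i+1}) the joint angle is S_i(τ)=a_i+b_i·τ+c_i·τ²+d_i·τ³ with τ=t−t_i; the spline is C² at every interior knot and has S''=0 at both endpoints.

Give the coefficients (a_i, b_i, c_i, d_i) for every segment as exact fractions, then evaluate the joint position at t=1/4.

Δ: Δ0=-4, Δ1=7, Δ2=-7/3
row 1: diag=4, rhs=66; c'=1/4, d'=33/2
row 2: denom=8−1·1/4=31/4; d'=(-56−1·33/2)/(31/4)=-290/31
back: M2=-290/31
back: M1=33/2−1/4·-290/31=584/31
M: M0=0, M1=584/31, M2=-290/31, M3=0
seg 0: a=2, c=M0/2=0, d=(M1−M0)/(6·1)=292/93, b=Δ0−h0·(2M0+M1)/6=-664/93
seg 1: a=-2, c=M1/2=292/31, d=(M2−M1)/(6·1)=-437/93, b=Δ1−h1·(2M1+M2)/6=212/93
seg 2: a=5, c=M2/2=-145/31, d=(M3−M2)/(6·3)=145/279, b=Δ2−h2·(2M2+M3)/6=653/93
t_q=1/4 → seg 0, τ=1/4; S=2+-664/93·τ+0·τ²+292/93·τ³=131/496

  seg 0: a=2 b=-664/93 c=0 d=292/93
  seg 1: a=-2 b=212/93 c=292/31 d=-437/93
  seg 2: a=5 b=653/93 c=-145/31 d=145/279
S(1/4) = 131/496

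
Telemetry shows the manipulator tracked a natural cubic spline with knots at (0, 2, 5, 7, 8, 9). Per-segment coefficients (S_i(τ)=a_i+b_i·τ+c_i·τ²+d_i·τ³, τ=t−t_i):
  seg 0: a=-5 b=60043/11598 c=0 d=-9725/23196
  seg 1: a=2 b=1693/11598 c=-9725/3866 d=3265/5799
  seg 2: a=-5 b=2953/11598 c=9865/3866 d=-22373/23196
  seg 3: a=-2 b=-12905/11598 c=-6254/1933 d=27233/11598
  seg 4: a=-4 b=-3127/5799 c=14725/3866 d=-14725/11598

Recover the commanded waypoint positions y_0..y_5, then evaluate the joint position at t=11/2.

y_0 = S_0(0) = a_0 = -5
y_1 = S_1(0) = a_1 = 2
y_2 = S_2(0) = a_2 = -5
y_3 = S_3(0) = a_3 = -2
y_4 = S_4(0) = a_4 = -4
y_5 = S_4(1) = -2
t_q=11/2 is in segment 2 (τ=1/2); S_2(τ)=-269403/61856

y_0=-5 y_1=2 y_2=-5 y_3=-2 y_4=-4 y_5=-2
S(11/2) = -269403/61856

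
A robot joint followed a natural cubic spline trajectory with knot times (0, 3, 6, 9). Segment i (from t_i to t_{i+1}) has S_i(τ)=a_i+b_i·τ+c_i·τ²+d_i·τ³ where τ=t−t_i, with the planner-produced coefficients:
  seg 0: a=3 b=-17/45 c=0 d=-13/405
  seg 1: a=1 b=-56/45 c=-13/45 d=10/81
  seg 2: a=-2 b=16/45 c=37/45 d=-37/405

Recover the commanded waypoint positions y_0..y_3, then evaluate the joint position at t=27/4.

y_0=3 y_1=1 y_2=-2 y_3=4
S(27/4) = -419/320

y_0 = S_0(0) = a_0 = 3
y_1 = S_1(0) = a_1 = 1
y_2 = S_2(0) = a_2 = -2
y_3 = S_2(3) = 4
t_q=27/4 is in segment 2 (τ=3/4); S_2(τ)=-419/320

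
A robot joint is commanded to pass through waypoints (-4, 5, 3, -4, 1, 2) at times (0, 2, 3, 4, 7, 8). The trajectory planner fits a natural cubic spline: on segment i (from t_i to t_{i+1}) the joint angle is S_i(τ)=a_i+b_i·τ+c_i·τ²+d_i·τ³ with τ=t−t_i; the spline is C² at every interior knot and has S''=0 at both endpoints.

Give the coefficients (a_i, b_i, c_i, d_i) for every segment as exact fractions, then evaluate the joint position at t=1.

Δ: Δ0=9/2, Δ1=-2, Δ2=-7, Δ3=5/3, Δ4=1
row 1: diag=6, rhs=-39; c'=1/6, d'=-13/2
row 2: denom=4−1·1/6=23/6; d'=(-30−1·-13/2)/(23/6)=-141/23
row 3: denom=8−1·6/23=178/23; d'=(52−1·-141/23)/(178/23)=1337/178
row 4: denom=8−3·69/178=1217/178; d'=(-4−3·1337/178)/(1217/178)=-4723/1217
back: M4=-4723/1217
back: M3=1337/178−69/178·-4723/1217=10972/1217
back: M2=-141/23−6/23·10972/1217=-10323/1217
back: M1=-13/2−1/6·-10323/1217=-6190/1217
M: M0=0, M1=-6190/1217, M2=-10323/1217, M3=10972/1217, M4=-4723/1217, M5=0
seg 0: a=-4, c=M0/2=0, d=(M1−M0)/(6·2)=-3095/7302, b=Δ0−h0·(2M0+M1)/6=45239/7302
seg 1: a=5, c=M1/2=-3095/1217, d=(M2−M1)/(6·1)=-4133/7302, b=Δ1−h1·(2M1+M2)/6=8099/7302
seg 2: a=3, c=M2/2=-10323/2434, d=(M3−M2)/(6·1)=21295/7302, b=Δ2−h2·(2M2+M3)/6=-20720/3651
seg 3: a=-4, c=M3/2=5486/1217, d=(M4−M3)/(6·3)=-15695/21906, b=Δ3−h3·(2M3+M4)/6=-39493/7302
seg 4: a=1, c=M4/2=-4723/2434, d=(M5−M4)/(6·1)=4723/7302, b=Δ4−h4·(2M4+M5)/6=8374/3651
t_q=1 → seg 0, τ=1; S=-4+45239/7302·τ+0·τ²+-3095/7302·τ³=2156/1217

  seg 0: a=-4 b=45239/7302 c=0 d=-3095/7302
  seg 1: a=5 b=8099/7302 c=-3095/1217 d=-4133/7302
  seg 2: a=3 b=-20720/3651 c=-10323/2434 d=21295/7302
  seg 3: a=-4 b=-39493/7302 c=5486/1217 d=-15695/21906
  seg 4: a=1 b=8374/3651 c=-4723/2434 d=4723/7302
S(1) = 2156/1217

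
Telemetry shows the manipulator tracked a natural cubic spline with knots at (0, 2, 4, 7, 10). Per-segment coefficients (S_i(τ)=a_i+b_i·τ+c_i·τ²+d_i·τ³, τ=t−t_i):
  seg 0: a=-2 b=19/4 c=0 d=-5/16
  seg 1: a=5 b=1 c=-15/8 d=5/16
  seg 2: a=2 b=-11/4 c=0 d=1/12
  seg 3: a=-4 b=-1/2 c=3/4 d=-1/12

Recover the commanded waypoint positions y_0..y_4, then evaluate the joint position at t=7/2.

y_0=-2 y_1=5 y_2=2 y_3=-4 y_4=-1
S(7/2) = 427/128

y_0 = S_0(0) = a_0 = -2
y_1 = S_1(0) = a_1 = 5
y_2 = S_2(0) = a_2 = 2
y_3 = S_3(0) = a_3 = -4
y_4 = S_3(3) = -1
t_q=7/2 is in segment 1 (τ=3/2); S_1(τ)=427/128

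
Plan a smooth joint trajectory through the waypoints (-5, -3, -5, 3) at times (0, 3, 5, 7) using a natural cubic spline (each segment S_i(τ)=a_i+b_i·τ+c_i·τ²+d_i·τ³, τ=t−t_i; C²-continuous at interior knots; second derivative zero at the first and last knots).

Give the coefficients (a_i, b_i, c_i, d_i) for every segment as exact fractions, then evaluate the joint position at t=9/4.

Δ: Δ0=2/3, Δ1=-1, Δ2=4
row 1: diag=10, rhs=-10; c'=1/5, d'=-1
row 2: denom=8−2·1/5=38/5; d'=(30−2·-1)/(38/5)=80/19
back: M2=80/19
back: M1=-1−1/5·80/19=-35/19
M: M0=0, M1=-35/19, M2=80/19, M3=0
seg 0: a=-5, c=M0/2=0, d=(M1−M0)/(6·3)=-35/342, b=Δ0−h0·(2M0+M1)/6=181/114
seg 1: a=-3, c=M1/2=-35/38, d=(M2−M1)/(6·2)=115/228, b=Δ1−h1·(2M1+M2)/6=-67/57
seg 2: a=-5, c=M2/2=40/19, d=(M3−M2)/(6·2)=-20/57, b=Δ2−h2·(2M2+M3)/6=68/57
t_q=9/4 → seg 0, τ=9/4; S=-5+181/114·τ+0·τ²+-35/342·τ³=-6307/2432

  seg 0: a=-5 b=181/114 c=0 d=-35/342
  seg 1: a=-3 b=-67/57 c=-35/38 d=115/228
  seg 2: a=-5 b=68/57 c=40/19 d=-20/57
S(9/4) = -6307/2432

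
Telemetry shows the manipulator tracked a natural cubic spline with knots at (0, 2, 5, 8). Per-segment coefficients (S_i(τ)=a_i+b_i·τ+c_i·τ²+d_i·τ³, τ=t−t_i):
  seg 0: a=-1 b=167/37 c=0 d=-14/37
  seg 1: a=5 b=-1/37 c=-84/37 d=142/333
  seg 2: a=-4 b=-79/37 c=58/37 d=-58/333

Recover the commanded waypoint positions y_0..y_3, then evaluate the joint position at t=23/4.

y_0=-1 y_1=5 y_2=-4 y_3=-1
S(23/4) = -5675/1184

y_0 = S_0(0) = a_0 = -1
y_1 = S_1(0) = a_1 = 5
y_2 = S_2(0) = a_2 = -4
y_3 = S_2(3) = -1
t_q=23/4 is in segment 2 (τ=3/4); S_2(τ)=-5675/1184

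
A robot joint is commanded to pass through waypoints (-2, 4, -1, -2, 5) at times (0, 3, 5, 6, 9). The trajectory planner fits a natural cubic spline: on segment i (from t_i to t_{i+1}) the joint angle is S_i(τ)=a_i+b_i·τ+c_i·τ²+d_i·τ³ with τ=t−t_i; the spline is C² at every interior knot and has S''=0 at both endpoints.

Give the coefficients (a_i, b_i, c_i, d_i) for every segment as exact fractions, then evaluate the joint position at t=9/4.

Δ: Δ0=2, Δ1=-5/2, Δ2=-1, Δ3=7/3
row 1: diag=10, rhs=-27; c'=1/5, d'=-27/10
row 2: denom=6−2·1/5=28/5; d'=(9−2·-27/10)/(28/5)=18/7
row 3: denom=8−1·5/28=219/28; d'=(20−1·18/7)/(219/28)=488/219
back: M3=488/219
back: M2=18/7−5/28·488/219=476/219
back: M1=-27/10−1/5·476/219=-1373/438
M: M0=0, M1=-1373/438, M2=476/219, M3=488/219, M4=0
seg 0: a=-2, c=M0/2=0, d=(M1−M0)/(6·3)=-1373/7884, b=Δ0−h0·(2M0+M1)/6=3125/876
seg 1: a=4, c=M1/2=-1373/876, d=(M2−M1)/(6·2)=775/1752, b=Δ1−h1·(2M1+M2)/6=-497/438
seg 2: a=-1, c=M2/2=238/219, d=(M3−M2)/(6·1)=2/219, b=Δ2−h2·(2M2+M3)/6=-153/73
seg 3: a=-2, c=M3/2=244/219, d=(M4−M3)/(6·3)=-244/1971, b=Δ3−h3·(2M3+M4)/6=23/219
t_q=9/4 → seg 0, τ=9/4; S=-2+3125/876·τ+0·τ²+-1373/7884·τ³=75553/18688

  seg 0: a=-2 b=3125/876 c=0 d=-1373/7884
  seg 1: a=4 b=-497/438 c=-1373/876 d=775/1752
  seg 2: a=-1 b=-153/73 c=238/219 d=2/219
  seg 3: a=-2 b=23/219 c=244/219 d=-244/1971
S(9/4) = 75553/18688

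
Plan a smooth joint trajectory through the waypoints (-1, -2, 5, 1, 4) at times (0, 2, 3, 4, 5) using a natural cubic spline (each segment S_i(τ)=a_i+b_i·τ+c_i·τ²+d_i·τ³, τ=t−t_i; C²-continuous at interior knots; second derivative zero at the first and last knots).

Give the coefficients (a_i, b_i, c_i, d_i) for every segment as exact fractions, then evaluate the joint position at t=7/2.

Δ: Δ0=-1/2, Δ1=7, Δ2=-4, Δ3=3
row 1: diag=6, rhs=45; c'=1/6, d'=15/2
row 2: denom=4−1·1/6=23/6; d'=(-66−1·15/2)/(23/6)=-441/23
row 3: denom=4−1·6/23=86/23; d'=(42−1·-441/23)/(86/23)=1407/86
back: M3=1407/86
back: M2=-441/23−6/23·1407/86=-1008/43
back: M1=15/2−1/6·-1008/43=981/86
M: M0=0, M1=981/86, M2=-1008/43, M3=1407/86, M4=0
seg 0: a=-1, c=M0/2=0, d=(M1−M0)/(6·2)=327/344, b=Δ0−h0·(2M0+M1)/6=-185/43
seg 1: a=-2, c=M1/2=981/172, d=(M2−M1)/(6·1)=-999/172, b=Δ1−h1·(2M1+M2)/6=611/86
seg 2: a=5, c=M2/2=-504/43, d=(M3−M2)/(6·1)=1141/172, b=Δ2−h2·(2M2+M3)/6=187/172
seg 3: a=1, c=M3/2=1407/172, d=(M4−M3)/(6·1)=-469/172, b=Δ3−h3·(2M3+M4)/6=-211/86
t_q=7/2 → seg 2, τ=1/2; S=5+187/172·τ+-504/43·τ²+1141/172·τ³=4737/1376

  seg 0: a=-1 b=-185/43 c=0 d=327/344
  seg 1: a=-2 b=611/86 c=981/172 d=-999/172
  seg 2: a=5 b=187/172 c=-504/43 d=1141/172
  seg 3: a=1 b=-211/86 c=1407/172 d=-469/172
S(7/2) = 4737/1376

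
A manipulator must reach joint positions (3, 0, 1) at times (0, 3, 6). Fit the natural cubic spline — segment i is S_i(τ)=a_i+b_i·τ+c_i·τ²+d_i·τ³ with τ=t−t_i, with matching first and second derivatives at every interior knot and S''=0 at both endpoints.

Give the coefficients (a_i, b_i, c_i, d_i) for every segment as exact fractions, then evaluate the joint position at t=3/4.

Δ: Δ0=-1, Δ1=1/3
row 1: diag=12, rhs=8; c'=1/4, d'=2/3
back: M1=2/3
M: M0=0, M1=2/3, M2=0
seg 0: a=3, c=M0/2=0, d=(M1−M0)/(6·3)=1/27, b=Δ0−h0·(2M0+M1)/6=-4/3
seg 1: a=0, c=M1/2=1/3, d=(M2−M1)/(6·3)=-1/27, b=Δ1−h1·(2M1+M2)/6=-1/3
t_q=3/4 → seg 0, τ=3/4; S=3+-4/3·τ+0·τ²+1/27·τ³=129/64

  seg 0: a=3 b=-4/3 c=0 d=1/27
  seg 1: a=0 b=-1/3 c=1/3 d=-1/27
S(3/4) = 129/64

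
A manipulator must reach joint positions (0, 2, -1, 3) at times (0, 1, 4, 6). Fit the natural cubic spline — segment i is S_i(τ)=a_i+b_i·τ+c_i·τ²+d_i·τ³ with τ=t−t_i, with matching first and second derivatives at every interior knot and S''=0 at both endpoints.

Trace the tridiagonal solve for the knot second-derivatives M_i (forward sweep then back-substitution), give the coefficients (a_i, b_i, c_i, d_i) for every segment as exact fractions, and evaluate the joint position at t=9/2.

Δ: Δ0=2, Δ1=-1, Δ2=2
row 1: diag=8, rhs=-18; c'=3/8, d'=-9/4
row 2: denom=10−3·3/8=71/8; d'=(18−3·-9/4)/(71/8)=198/71
back: M2=198/71
back: M1=-9/4−3/8·198/71=-234/71
M: M0=0, M1=-234/71, M2=198/71, M3=0
seg 0: a=0, c=M0/2=0, d=(M1−M0)/(6·1)=-39/71, b=Δ0−h0·(2M0+M1)/6=181/71
seg 1: a=2, c=M1/2=-117/71, d=(M2−M1)/(6·3)=24/71, b=Δ1−h1·(2M1+M2)/6=64/71
seg 2: a=-1, c=M2/2=99/71, d=(M3−M2)/(6·2)=-33/142, b=Δ2−h2·(2M2+M3)/6=10/71
t_q=9/2 → seg 2, τ=1/2; S=-1+10/71·τ+99/71·τ²+-33/142·τ³=-693/1136

  seg 0: a=0 b=181/71 c=0 d=-39/71
  seg 1: a=2 b=64/71 c=-117/71 d=24/71
  seg 2: a=-1 b=10/71 c=99/71 d=-33/142
S(9/2) = -693/1136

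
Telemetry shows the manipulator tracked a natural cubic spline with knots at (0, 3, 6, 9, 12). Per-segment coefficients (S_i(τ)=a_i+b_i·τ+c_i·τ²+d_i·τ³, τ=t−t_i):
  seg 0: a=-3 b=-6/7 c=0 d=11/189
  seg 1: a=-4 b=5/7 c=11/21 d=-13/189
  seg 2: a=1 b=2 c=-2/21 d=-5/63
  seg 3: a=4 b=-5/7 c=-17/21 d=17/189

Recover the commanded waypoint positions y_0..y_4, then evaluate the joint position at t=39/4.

y_0=-3 y_1=-4 y_2=1 y_3=4 y_4=-3
S(39/4) = 195/64

y_0 = S_0(0) = a_0 = -3
y_1 = S_1(0) = a_1 = -4
y_2 = S_2(0) = a_2 = 1
y_3 = S_3(0) = a_3 = 4
y_4 = S_3(3) = -3
t_q=39/4 is in segment 3 (τ=3/4); S_3(τ)=195/64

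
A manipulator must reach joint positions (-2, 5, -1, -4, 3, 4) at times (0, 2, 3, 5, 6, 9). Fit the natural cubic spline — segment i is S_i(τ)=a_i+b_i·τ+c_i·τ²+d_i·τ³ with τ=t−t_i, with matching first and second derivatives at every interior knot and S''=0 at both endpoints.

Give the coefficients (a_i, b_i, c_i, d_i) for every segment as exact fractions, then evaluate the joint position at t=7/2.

Δ: Δ0=7/2, Δ1=-6, Δ2=-3/2, Δ3=7, Δ4=1/3
row 1: diag=6, rhs=-57; c'=1/6, d'=-19/2
row 2: denom=6−1·1/6=35/6; d'=(27−1·-19/2)/(35/6)=219/35
row 3: denom=6−2·12/35=186/35; d'=(51−2·219/35)/(186/35)=449/62
row 4: denom=8−1·35/186=1453/186; d'=(-40−1·449/62)/(1453/186)=-8787/1453
back: M4=-8787/1453
back: M3=449/62−35/186·-8787/1453=12176/1453
back: M2=219/35−12/35·12176/1453=4917/1453
back: M1=-19/2−1/6·4917/1453=-14623/1453
M: M0=0, M1=-14623/1453, M2=4917/1453, M3=12176/1453, M4=-8787/1453, M5=0
seg 0: a=-2, c=M0/2=0, d=(M1−M0)/(6·2)=-14623/17436, b=Δ0−h0·(2M0+M1)/6=59759/8718
seg 1: a=5, c=M1/2=-14623/2906, d=(M2−M1)/(6·1)=9770/4359, b=Δ1−h1·(2M1+M2)/6=-27979/8718
seg 2: a=-1, c=M2/2=4917/2906, d=(M3−M2)/(6·2)=7259/17436, b=Δ2−h2·(2M2+M3)/6=-57097/8718
seg 3: a=-4, c=M3/2=6088/1453, d=(M4−M3)/(6·1)=-20963/8718, b=Δ3−h3·(2M3+M4)/6=45461/8718
seg 4: a=3, c=M4/2=-8787/2906, d=(M5−M4)/(6·3)=2929/8718, b=Δ4−h4·(2M4+M5)/6=27814/4359
t_q=7/2 → seg 2, τ=1/2; S=-1+-57097/8718·τ+4917/2906·τ²+7259/17436·τ³=-176667/46496

  seg 0: a=-2 b=59759/8718 c=0 d=-14623/17436
  seg 1: a=5 b=-27979/8718 c=-14623/2906 d=9770/4359
  seg 2: a=-1 b=-57097/8718 c=4917/2906 d=7259/17436
  seg 3: a=-4 b=45461/8718 c=6088/1453 d=-20963/8718
  seg 4: a=3 b=27814/4359 c=-8787/2906 d=2929/8718
S(7/2) = -176667/46496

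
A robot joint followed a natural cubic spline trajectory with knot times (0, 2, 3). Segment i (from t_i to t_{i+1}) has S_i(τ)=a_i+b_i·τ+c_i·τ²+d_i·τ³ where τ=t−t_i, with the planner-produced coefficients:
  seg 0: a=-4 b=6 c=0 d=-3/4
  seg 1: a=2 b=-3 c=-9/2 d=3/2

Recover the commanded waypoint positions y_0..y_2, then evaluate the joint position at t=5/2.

y_0=-4 y_1=2 y_2=-4
S(5/2) = -7/16

y_0 = S_0(0) = a_0 = -4
y_1 = S_1(0) = a_1 = 2
y_2 = S_1(1) = -4
t_q=5/2 is in segment 1 (τ=1/2); S_1(τ)=-7/16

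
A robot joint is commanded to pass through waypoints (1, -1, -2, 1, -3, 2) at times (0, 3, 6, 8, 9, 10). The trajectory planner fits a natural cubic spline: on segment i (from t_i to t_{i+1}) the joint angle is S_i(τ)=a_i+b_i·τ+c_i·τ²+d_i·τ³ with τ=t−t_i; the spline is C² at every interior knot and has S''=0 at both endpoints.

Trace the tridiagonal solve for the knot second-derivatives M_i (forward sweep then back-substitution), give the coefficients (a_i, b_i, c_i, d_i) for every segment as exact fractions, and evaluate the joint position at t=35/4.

Δ: Δ0=-2/3, Δ1=-1/3, Δ2=3/2, Δ3=-4, Δ4=5
row 1: diag=12, rhs=2; c'=1/4, d'=1/6
row 2: denom=10−3·1/4=37/4; d'=(11−3·1/6)/(37/4)=42/37
row 3: denom=6−2·8/37=206/37; d'=(-33−2·42/37)/(206/37)=-1305/206
row 4: denom=4−1·37/206=787/206; d'=(54−1·-1305/206)/(787/206)=12429/787
back: M4=12429/787
back: M3=-1305/206−37/206·12429/787=-7218/787
back: M2=42/37−8/37·-7218/787=2454/787
back: M1=1/6−1/4·2454/787=-1447/2361
M: M0=0, M1=-1447/2361, M2=2454/787, M3=-7218/787, M4=12429/787, M5=0
seg 0: a=1, c=M0/2=0, d=(M1−M0)/(6·3)=-1447/42498, b=Δ0−h0·(2M0+M1)/6=-567/1574
seg 1: a=-1, c=M1/2=-1447/4722, d=(M2−M1)/(6·3)=8809/42498, b=Δ1−h1·(2M1+M2)/6=-1007/787
seg 2: a=-2, c=M2/2=1227/787, d=(M3−M2)/(6·2)=-806/787, b=Δ2−h2·(2M2+M3)/6=3901/1574
seg 3: a=1, c=M3/2=-3609/787, d=(M4−M3)/(6·1)=6549/1574, b=Δ3−h3·(2M3+M4)/6=-5627/1574
seg 4: a=-3, c=M4/2=12429/1574, d=(M5−M4)/(6·1)=-4143/1574, b=Δ4−h4·(2M4+M5)/6=-208/787
t_q=35/4 → seg 3, τ=3/4; S=1+-5627/1574·τ+-3609/787·τ²+6549/1574·τ³=-252385/100736

  seg 0: a=1 b=-567/1574 c=0 d=-1447/42498
  seg 1: a=-1 b=-1007/787 c=-1447/4722 d=8809/42498
  seg 2: a=-2 b=3901/1574 c=1227/787 d=-806/787
  seg 3: a=1 b=-5627/1574 c=-3609/787 d=6549/1574
  seg 4: a=-3 b=-208/787 c=12429/1574 d=-4143/1574
S(35/4) = -252385/100736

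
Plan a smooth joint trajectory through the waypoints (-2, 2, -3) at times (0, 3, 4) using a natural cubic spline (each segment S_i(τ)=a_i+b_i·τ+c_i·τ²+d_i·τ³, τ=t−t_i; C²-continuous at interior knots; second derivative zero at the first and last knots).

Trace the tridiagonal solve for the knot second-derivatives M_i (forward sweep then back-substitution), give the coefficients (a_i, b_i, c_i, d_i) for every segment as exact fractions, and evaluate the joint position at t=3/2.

Δ: Δ0=4/3, Δ1=-5
row 1: diag=8, rhs=-38; c'=1/8, d'=-19/4
back: M1=-19/4
M: M0=0, M1=-19/4, M2=0
seg 0: a=-2, c=M0/2=0, d=(M1−M0)/(6·3)=-19/72, b=Δ0−h0·(2M0+M1)/6=89/24
seg 1: a=2, c=M1/2=-19/8, d=(M2−M1)/(6·1)=19/24, b=Δ1−h1·(2M1+M2)/6=-41/12
t_q=3/2 → seg 0, τ=3/2; S=-2+89/24·τ+0·τ²+-19/72·τ³=171/64

  seg 0: a=-2 b=89/24 c=0 d=-19/72
  seg 1: a=2 b=-41/12 c=-19/8 d=19/24
S(3/2) = 171/64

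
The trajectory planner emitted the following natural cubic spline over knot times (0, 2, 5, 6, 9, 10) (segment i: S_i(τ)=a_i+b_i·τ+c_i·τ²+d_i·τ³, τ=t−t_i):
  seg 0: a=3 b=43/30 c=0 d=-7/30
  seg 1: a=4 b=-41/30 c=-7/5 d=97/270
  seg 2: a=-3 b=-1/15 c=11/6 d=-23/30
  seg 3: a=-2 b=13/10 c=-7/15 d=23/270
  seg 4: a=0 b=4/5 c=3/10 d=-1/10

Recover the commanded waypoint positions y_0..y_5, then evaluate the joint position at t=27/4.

y_0=3 y_1=4 y_2=-3 y_3=-2 y_4=0 y_5=1
S(27/4) = -801/640

y_0 = S_0(0) = a_0 = 3
y_1 = S_1(0) = a_1 = 4
y_2 = S_2(0) = a_2 = -3
y_3 = S_3(0) = a_3 = -2
y_4 = S_4(0) = a_4 = 0
y_5 = S_4(1) = 1
t_q=27/4 is in segment 3 (τ=3/4); S_3(τ)=-801/640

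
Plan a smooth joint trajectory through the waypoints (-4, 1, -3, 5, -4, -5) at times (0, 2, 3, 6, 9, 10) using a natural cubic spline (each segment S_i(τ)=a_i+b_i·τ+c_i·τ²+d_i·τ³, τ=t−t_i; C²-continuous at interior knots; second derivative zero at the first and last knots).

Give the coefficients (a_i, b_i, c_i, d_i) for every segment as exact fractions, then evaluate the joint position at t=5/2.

  seg 0: a=-4 b=37445/7314 c=0 d=-2395/3657
  seg 1: a=1 b=-20035/7314 c=-4790/1219 d=19519/7314
  seg 2: a=-3 b=-9479/3657 c=9939/2438 d=-50989/65826
  seg 3: a=5 b=6977/7314 c=-10586/3657 d=34597/65826
  seg 4: a=-4 b=-8132/3657 c=4475/2438 d=-4475/7314
S(5/2) = -19863/19504

Δ: Δ0=5/2, Δ1=-4, Δ2=8/3, Δ3=-3, Δ4=-1
row 1: diag=6, rhs=-39; c'=1/6, d'=-13/2
row 2: denom=8−1·1/6=47/6; d'=(40−1·-13/2)/(47/6)=279/47
row 3: denom=12−3·18/47=510/47; d'=(-34−3·279/47)/(510/47)=-487/102
row 4: denom=8−3·47/170=1219/170; d'=(12−3·-487/102)/(1219/170)=4475/1219
back: M4=4475/1219
back: M3=-487/102−47/170·4475/1219=-21172/3657
back: M2=279/47−18/47·-21172/3657=9939/1219
back: M1=-13/2−1/6·9939/1219=-9580/1219
M: M0=0, M1=-9580/1219, M2=9939/1219, M3=-21172/3657, M4=4475/1219, M5=0
seg 0: a=-4, c=M0/2=0, d=(M1−M0)/(6·2)=-2395/3657, b=Δ0−h0·(2M0+M1)/6=37445/7314
seg 1: a=1, c=M1/2=-4790/1219, d=(M2−M1)/(6·1)=19519/7314, b=Δ1−h1·(2M1+M2)/6=-20035/7314
seg 2: a=-3, c=M2/2=9939/2438, d=(M3−M2)/(6·3)=-50989/65826, b=Δ2−h2·(2M2+M3)/6=-9479/3657
seg 3: a=5, c=M3/2=-10586/3657, d=(M4−M3)/(6·3)=34597/65826, b=Δ3−h3·(2M3+M4)/6=6977/7314
seg 4: a=-4, c=M4/2=4475/2438, d=(M5−M4)/(6·1)=-4475/7314, b=Δ4−h4·(2M4+M5)/6=-8132/3657
t_q=5/2 → seg 1, τ=1/2; S=1+-20035/7314·τ+-4790/1219·τ²+19519/7314·τ³=-19863/19504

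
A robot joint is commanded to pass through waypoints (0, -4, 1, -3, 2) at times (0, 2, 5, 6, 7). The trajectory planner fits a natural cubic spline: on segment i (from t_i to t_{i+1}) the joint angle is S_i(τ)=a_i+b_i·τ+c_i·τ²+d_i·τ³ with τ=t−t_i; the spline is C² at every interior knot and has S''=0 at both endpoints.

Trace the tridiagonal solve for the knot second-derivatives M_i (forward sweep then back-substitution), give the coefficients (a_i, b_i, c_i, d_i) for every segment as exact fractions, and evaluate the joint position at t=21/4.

  seg 0: a=0 b=-1448/411 c=0 d=313/822
  seg 1: a=-4 b=430/411 c=313/137 d=-854/1233
  seg 2: a=1 b=-1622/411 c=-541/137 d=1601/411
  seg 3: a=-3 b=-65/411 c=1060/137 d=-1060/411
S(21/4) = -1513/8768

Δ: Δ0=-2, Δ1=5/3, Δ2=-4, Δ3=5
row 1: diag=10, rhs=22; c'=3/10, d'=11/5
row 2: denom=8−3·3/10=71/10; d'=(-34−3·11/5)/(71/10)=-406/71
row 3: denom=4−1·10/71=274/71; d'=(54−1·-406/71)/(274/71)=2120/137
back: M3=2120/137
back: M2=-406/71−10/71·2120/137=-1082/137
back: M1=11/5−3/10·-1082/137=626/137
M: M0=0, M1=626/137, M2=-1082/137, M3=2120/137, M4=0
seg 0: a=0, c=M0/2=0, d=(M1−M0)/(6·2)=313/822, b=Δ0−h0·(2M0+M1)/6=-1448/411
seg 1: a=-4, c=M1/2=313/137, d=(M2−M1)/(6·3)=-854/1233, b=Δ1−h1·(2M1+M2)/6=430/411
seg 2: a=1, c=M2/2=-541/137, d=(M3−M2)/(6·1)=1601/411, b=Δ2−h2·(2M2+M3)/6=-1622/411
seg 3: a=-3, c=M3/2=1060/137, d=(M4−M3)/(6·1)=-1060/411, b=Δ3−h3·(2M3+M4)/6=-65/411
t_q=21/4 → seg 2, τ=1/4; S=1+-1622/411·τ+-541/137·τ²+1601/411·τ³=-1513/8768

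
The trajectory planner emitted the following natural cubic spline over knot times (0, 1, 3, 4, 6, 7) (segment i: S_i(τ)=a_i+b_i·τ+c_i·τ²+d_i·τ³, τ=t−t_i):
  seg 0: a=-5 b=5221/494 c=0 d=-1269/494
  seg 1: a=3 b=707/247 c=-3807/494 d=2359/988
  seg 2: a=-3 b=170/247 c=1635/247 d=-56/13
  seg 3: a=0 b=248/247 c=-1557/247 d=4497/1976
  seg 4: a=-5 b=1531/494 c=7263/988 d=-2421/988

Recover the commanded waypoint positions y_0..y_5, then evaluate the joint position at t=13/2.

y_0 = S_0(0) = a_0 = -5
y_1 = S_1(0) = a_1 = 3
y_2 = S_2(0) = a_2 = -3
y_3 = S_3(0) = a_3 = 0
y_4 = S_4(0) = a_4 = -5
y_5 = S_4(1) = 3
t_q=13/2 is in segment 4 (τ=1/2); S_4(τ)=-15167/7904

y_0=-5 y_1=3 y_2=-3 y_3=0 y_4=-5 y_5=3
S(13/2) = -15167/7904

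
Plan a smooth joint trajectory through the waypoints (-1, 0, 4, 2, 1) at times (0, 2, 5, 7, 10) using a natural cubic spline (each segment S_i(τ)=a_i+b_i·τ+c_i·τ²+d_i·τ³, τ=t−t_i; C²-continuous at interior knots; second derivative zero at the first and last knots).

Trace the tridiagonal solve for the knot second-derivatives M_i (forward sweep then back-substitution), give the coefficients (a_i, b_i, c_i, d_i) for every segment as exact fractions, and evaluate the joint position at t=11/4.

Δ: Δ0=1/2, Δ1=4/3, Δ2=-1, Δ3=-1/3
row 1: diag=10, rhs=5; c'=3/10, d'=1/2
row 2: denom=10−3·3/10=91/10; d'=(-14−3·1/2)/(91/10)=-155/91
row 3: denom=10−2·20/91=870/91; d'=(4−2·-155/91)/(870/91)=337/435
back: M3=337/435
back: M2=-155/91−20/91·337/435=-163/87
back: M1=1/2−3/10·-163/87=154/145
M: M0=0, M1=154/145, M2=-163/87, M3=337/435, M4=0
seg 0: a=-1, c=M0/2=0, d=(M1−M0)/(6·2)=77/870, b=Δ0−h0·(2M0+M1)/6=127/870
seg 1: a=0, c=M1/2=77/145, d=(M2−M1)/(6·3)=-1277/7830, b=Δ1−h1·(2M1+M2)/6=1051/870
seg 2: a=4, c=M2/2=-163/174, d=(M3−M2)/(6·2)=32/145, b=Δ2−h2·(2M2+M3)/6=-4/435
seg 3: a=2, c=M3/2=337/870, d=(M4−M3)/(6·3)=-337/7830, b=Δ3−h3·(2M3+M4)/6=-482/435
t_q=11/4 → seg 1, τ=3/4; S=0+1051/870·τ+77/145·τ²+-1277/7830·τ³=727/640

  seg 0: a=-1 b=127/870 c=0 d=77/870
  seg 1: a=0 b=1051/870 c=77/145 d=-1277/7830
  seg 2: a=4 b=-4/435 c=-163/174 d=32/145
  seg 3: a=2 b=-482/435 c=337/870 d=-337/7830
S(11/4) = 727/640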